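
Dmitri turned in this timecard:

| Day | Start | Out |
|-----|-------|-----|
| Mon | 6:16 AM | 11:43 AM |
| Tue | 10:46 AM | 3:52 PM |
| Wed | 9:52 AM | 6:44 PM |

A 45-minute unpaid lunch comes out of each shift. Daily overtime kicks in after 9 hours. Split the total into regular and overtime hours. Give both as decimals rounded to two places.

Mon: 6:16 AM–11:43 AM = 5 h 27 min; less 45 min break → 4 h 42 min
Tue: 10:46 AM–3:52 PM = 5 h 6 min; less 45 min break → 4 h 21 min
Wed: 9:52 AM–6:44 PM = 8 h 52 min; less 45 min break → 8 h 7 min
Mon reg 4 h 42 min / OT 0 h 0 min; Tue reg 4 h 21 min / OT 0 h 0 min; Wed reg 8 h 7 min / OT 0 h 0 min.
Totals: regular 17 h 10 min, overtime 0 h 0 min.

Regular 17.17 hours, overtime 0.00 hours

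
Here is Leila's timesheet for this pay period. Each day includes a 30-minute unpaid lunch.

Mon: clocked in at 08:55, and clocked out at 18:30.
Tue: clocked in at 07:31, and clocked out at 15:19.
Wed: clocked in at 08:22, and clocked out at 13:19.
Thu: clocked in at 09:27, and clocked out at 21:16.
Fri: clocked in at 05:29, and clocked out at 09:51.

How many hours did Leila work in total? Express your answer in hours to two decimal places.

Mon: 08:55–18:30 = 9 h 35 min; less 30 min break → 9 h 5 min
Tue: 07:31–15:19 = 7 h 48 min; less 30 min break → 7 h 18 min
Wed: 08:22–13:19 = 4 h 57 min; less 30 min break → 4 h 27 min
Thu: 09:27–21:16 = 11 h 49 min; less 30 min break → 11 h 19 min
Fri: 05:29–09:51 = 4 h 22 min; less 30 min break → 3 h 52 min
Total: 9 h 5 min + 7 h 18 min + 4 h 27 min + 11 h 19 min + 3 h 52 min = 36 h 1 min.

36.02 hours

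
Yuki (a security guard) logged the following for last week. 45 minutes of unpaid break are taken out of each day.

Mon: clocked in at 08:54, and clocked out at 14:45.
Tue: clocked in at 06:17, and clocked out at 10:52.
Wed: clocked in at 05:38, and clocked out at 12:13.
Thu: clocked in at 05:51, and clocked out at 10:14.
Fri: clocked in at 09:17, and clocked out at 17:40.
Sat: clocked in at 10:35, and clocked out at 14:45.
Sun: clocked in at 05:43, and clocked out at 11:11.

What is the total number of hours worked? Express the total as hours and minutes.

34 h 10 min

Mon: 08:54–14:45 = 5 h 51 min; less 45 min break → 5 h 6 min
Tue: 06:17–10:52 = 4 h 35 min; less 45 min break → 3 h 50 min
Wed: 05:38–12:13 = 6 h 35 min; less 45 min break → 5 h 50 min
Thu: 05:51–10:14 = 4 h 23 min; less 45 min break → 3 h 38 min
Fri: 09:17–17:40 = 8 h 23 min; less 45 min break → 7 h 38 min
Sat: 10:35–14:45 = 4 h 10 min; less 45 min break → 3 h 25 min
Sun: 05:43–11:11 = 5 h 28 min; less 45 min break → 4 h 43 min
Total: 5 h 6 min + 3 h 50 min + 5 h 50 min + 3 h 38 min + 7 h 38 min + 3 h 25 min + 4 h 43 min = 34 h 10 min.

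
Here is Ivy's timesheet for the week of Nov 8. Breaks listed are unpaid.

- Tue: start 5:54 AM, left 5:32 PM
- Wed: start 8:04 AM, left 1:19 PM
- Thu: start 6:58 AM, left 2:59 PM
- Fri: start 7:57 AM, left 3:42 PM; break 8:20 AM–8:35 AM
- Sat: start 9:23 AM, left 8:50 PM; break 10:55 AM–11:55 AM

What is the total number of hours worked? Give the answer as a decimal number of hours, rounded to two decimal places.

Tue: 5:54 AM–5:32 PM = 11 h 38 min
Wed: 8:04 AM–1:19 PM = 5 h 15 min
Thu: 6:58 AM–2:59 PM = 8 h 1 min
Fri: 7:57 AM–3:42 PM = 7 h 45 min; less 15 min break → 7 h 30 min
Sat: 9:23 AM–8:50 PM = 11 h 27 min; less 60 min break → 10 h 27 min
Total: 11 h 38 min + 5 h 15 min + 8 h 1 min + 7 h 30 min + 10 h 27 min = 42 h 51 min.

42.85 hours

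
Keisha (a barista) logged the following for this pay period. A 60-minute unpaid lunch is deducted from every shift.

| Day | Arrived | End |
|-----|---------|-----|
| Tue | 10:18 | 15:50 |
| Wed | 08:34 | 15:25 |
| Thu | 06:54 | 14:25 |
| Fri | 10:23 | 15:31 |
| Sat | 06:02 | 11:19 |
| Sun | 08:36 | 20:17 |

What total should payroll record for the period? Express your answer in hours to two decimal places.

Tue: 10:18–15:50 = 5 h 32 min; less 60 min break → 4 h 32 min
Wed: 08:34–15:25 = 6 h 51 min; less 60 min break → 5 h 51 min
Thu: 06:54–14:25 = 7 h 31 min; less 60 min break → 6 h 31 min
Fri: 10:23–15:31 = 5 h 8 min; less 60 min break → 4 h 8 min
Sat: 06:02–11:19 = 5 h 17 min; less 60 min break → 4 h 17 min
Sun: 08:36–20:17 = 11 h 41 min; less 60 min break → 10 h 41 min
Total: 4 h 32 min + 5 h 51 min + 6 h 31 min + 4 h 8 min + 4 h 17 min + 10 h 41 min = 36 h 0 min.

36.00 hours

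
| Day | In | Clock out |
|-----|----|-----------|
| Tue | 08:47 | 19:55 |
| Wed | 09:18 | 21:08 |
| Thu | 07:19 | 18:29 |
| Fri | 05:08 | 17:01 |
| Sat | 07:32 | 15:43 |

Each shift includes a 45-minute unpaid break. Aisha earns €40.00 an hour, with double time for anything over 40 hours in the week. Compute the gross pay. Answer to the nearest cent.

Tue: 08:47–19:55 = 11 h 8 min; less 45 min break → 10 h 23 min
Wed: 09:18–21:08 = 11 h 50 min; less 45 min break → 11 h 5 min
Thu: 07:19–18:29 = 11 h 10 min; less 45 min break → 10 h 25 min
Fri: 05:08–17:01 = 11 h 53 min; less 45 min break → 11 h 8 min
Sat: 07:32–15:43 = 8 h 11 min; less 45 min break → 7 h 26 min
Total worked: 50 h 27 min = 3027 min.
Regular 40 h 0 min = 2400 min at €40.00/h; overtime 10 h 27 min = 627 min at €80.00/h.
Pay = (2400 × €40.00 + 627 × €80.00) ÷ 60 = €2436.00.

€2436.00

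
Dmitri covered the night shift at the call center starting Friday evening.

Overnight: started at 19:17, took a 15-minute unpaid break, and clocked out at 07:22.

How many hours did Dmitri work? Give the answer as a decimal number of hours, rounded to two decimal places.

Overnight: 19:17 → midnight = 4 h 43 min; midnight → 07:22 = 7 h 22 min; span 12 h 5 min; less 15 min break → 11 h 50 min

11.83 hours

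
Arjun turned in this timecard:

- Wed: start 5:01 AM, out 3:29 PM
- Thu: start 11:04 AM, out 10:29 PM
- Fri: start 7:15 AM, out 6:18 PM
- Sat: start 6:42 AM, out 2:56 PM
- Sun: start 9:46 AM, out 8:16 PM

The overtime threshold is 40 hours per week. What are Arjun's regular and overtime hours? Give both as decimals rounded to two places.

Wed: 5:01 AM–3:29 PM = 10 h 28 min
Thu: 11:04 AM–10:29 PM = 11 h 25 min
Fri: 7:15 AM–6:18 PM = 11 h 3 min
Sat: 6:42 AM–2:56 PM = 8 h 14 min
Sun: 9:46 AM–8:16 PM = 10 h 30 min
Total worked: 51 h 40 min = 51.67 h.
Threshold 40 h → overtime 11 h 40 min, regular 40 h 0 min.

Regular 40.00 hours, overtime 11.67 hours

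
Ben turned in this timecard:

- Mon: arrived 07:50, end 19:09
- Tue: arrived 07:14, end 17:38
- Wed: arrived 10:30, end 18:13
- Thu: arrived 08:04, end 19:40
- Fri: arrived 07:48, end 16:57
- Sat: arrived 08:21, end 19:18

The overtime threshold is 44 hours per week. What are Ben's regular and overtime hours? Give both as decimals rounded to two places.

Regular 44.00 hours, overtime 17.13 hours

Mon: 07:50–19:09 = 11 h 19 min
Tue: 07:14–17:38 = 10 h 24 min
Wed: 10:30–18:13 = 7 h 43 min
Thu: 08:04–19:40 = 11 h 36 min
Fri: 07:48–16:57 = 9 h 9 min
Sat: 08:21–19:18 = 10 h 57 min
Total worked: 61 h 8 min = 61.13 h.
Threshold 44 h → overtime 17 h 8 min, regular 44 h 0 min.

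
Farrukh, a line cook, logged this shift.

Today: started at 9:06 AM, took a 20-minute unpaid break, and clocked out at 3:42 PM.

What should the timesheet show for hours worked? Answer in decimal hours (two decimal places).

6.27 hours

Today: 9:06 AM–3:42 PM = 6 h 36 min; less 20 min break → 6 h 16 min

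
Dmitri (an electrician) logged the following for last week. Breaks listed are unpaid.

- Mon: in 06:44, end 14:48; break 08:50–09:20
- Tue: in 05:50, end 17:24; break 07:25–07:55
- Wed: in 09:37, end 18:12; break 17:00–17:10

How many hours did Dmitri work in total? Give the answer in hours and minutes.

Mon: 06:44–14:48 = 8 h 4 min; less 30 min break → 7 h 34 min
Tue: 05:50–17:24 = 11 h 34 min; less 30 min break → 11 h 4 min
Wed: 09:37–18:12 = 8 h 35 min; less 10 min break → 8 h 25 min
Total: 7 h 34 min + 11 h 4 min + 8 h 25 min = 27 h 3 min.

27 h 3 min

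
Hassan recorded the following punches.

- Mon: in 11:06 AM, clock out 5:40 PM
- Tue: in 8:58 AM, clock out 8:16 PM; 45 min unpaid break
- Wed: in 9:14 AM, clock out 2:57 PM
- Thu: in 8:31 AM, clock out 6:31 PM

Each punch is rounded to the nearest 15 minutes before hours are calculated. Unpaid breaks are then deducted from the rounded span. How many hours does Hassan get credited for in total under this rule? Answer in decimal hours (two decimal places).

33.00 hours

Mon: in 11:06 AM→11:00 AM, out 5:40 PM→5:45 PM; 6 h 45 min
Tue: in 8:58 AM→9:00 AM, out 8:16 PM→8:15 PM; 11 h 15 min − 45 min = 10 h 30 min
Wed: in 9:14 AM→9:15 AM, out 2:57 PM→3:00 PM; 5 h 45 min
Thu: in 8:31 AM→8:30 AM, out 6:31 PM→6:30 PM; 10 h 0 min
Total credited: 33 h 0 min.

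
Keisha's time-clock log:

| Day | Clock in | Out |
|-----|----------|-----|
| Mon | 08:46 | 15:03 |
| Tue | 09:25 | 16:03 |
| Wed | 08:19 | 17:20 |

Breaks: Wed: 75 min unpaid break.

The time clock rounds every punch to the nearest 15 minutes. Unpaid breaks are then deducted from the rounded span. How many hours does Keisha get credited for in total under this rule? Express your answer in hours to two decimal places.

Mon: in 08:46→08:45, out 15:03→15:00; 6 h 15 min
Tue: in 09:25→09:30, out 16:03→16:00; 6 h 30 min
Wed: in 08:19→08:15, out 17:20→17:15; 9 h 0 min − 75 min = 7 h 45 min
Total credited: 20 h 30 min.

20.50 hours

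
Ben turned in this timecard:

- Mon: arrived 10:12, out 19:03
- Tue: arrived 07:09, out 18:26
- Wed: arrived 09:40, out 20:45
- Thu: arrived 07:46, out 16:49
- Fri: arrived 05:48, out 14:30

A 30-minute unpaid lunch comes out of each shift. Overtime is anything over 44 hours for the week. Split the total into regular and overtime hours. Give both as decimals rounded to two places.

Regular 44.00 hours, overtime 2.47 hours

Mon: 10:12–19:03 = 8 h 51 min; less 30 min break → 8 h 21 min
Tue: 07:09–18:26 = 11 h 17 min; less 30 min break → 10 h 47 min
Wed: 09:40–20:45 = 11 h 5 min; less 30 min break → 10 h 35 min
Thu: 07:46–16:49 = 9 h 3 min; less 30 min break → 8 h 33 min
Fri: 05:48–14:30 = 8 h 42 min; less 30 min break → 8 h 12 min
Total worked: 46 h 28 min = 46.47 h.
Threshold 44 h → overtime 2 h 28 min, regular 44 h 0 min.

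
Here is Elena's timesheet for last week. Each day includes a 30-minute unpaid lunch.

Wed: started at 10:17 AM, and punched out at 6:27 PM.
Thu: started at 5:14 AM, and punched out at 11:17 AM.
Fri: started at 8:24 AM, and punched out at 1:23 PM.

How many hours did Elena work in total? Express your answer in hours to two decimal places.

Wed: 10:17 AM–6:27 PM = 8 h 10 min; less 30 min break → 7 h 40 min
Thu: 5:14 AM–11:17 AM = 6 h 3 min; less 30 min break → 5 h 33 min
Fri: 8:24 AM–1:23 PM = 4 h 59 min; less 30 min break → 4 h 29 min
Total: 7 h 40 min + 5 h 33 min + 4 h 29 min = 17 h 42 min.

17.70 hours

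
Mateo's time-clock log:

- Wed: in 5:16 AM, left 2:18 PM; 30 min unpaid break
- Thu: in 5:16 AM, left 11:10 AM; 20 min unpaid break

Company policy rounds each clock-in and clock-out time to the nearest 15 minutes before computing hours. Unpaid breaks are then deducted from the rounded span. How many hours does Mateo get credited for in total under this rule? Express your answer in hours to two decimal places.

Wed: in 5:16 AM→5:15 AM, out 2:18 PM→2:15 PM; 9 h 0 min − 30 min = 8 h 30 min
Thu: in 5:16 AM→5:15 AM, out 11:10 AM→11:15 AM; 6 h 0 min − 20 min = 5 h 40 min
Total credited: 14 h 10 min.

14.17 hours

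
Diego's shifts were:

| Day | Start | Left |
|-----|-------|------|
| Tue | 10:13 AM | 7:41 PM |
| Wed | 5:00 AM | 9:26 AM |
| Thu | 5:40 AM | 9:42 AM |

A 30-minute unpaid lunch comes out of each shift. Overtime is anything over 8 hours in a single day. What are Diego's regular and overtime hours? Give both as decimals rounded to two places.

Tue: 10:13 AM–7:41 PM = 9 h 28 min; less 30 min break → 8 h 58 min
Wed: 5:00 AM–9:26 AM = 4 h 26 min; less 30 min break → 3 h 56 min
Thu: 5:40 AM–9:42 AM = 4 h 2 min; less 30 min break → 3 h 32 min
Tue reg 8 h 0 min / OT 0 h 58 min; Wed reg 3 h 56 min / OT 0 h 0 min; Thu reg 3 h 32 min / OT 0 h 0 min.
Totals: regular 15 h 28 min, overtime 0 h 58 min.

Regular 15.47 hours, overtime 0.97 hours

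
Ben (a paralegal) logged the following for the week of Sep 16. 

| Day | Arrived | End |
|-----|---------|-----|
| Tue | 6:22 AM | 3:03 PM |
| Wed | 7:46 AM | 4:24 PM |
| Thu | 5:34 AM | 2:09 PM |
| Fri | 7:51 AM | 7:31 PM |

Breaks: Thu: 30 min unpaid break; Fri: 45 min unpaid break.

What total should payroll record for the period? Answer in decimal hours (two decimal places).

Tue: 6:22 AM–3:03 PM = 8 h 41 min
Wed: 7:46 AM–4:24 PM = 8 h 38 min
Thu: 5:34 AM–2:09 PM = 8 h 35 min; less 30 min break → 8 h 5 min
Fri: 7:51 AM–7:31 PM = 11 h 40 min; less 45 min break → 10 h 55 min
Total: 8 h 41 min + 8 h 38 min + 8 h 5 min + 10 h 55 min = 36 h 19 min.

36.32 hours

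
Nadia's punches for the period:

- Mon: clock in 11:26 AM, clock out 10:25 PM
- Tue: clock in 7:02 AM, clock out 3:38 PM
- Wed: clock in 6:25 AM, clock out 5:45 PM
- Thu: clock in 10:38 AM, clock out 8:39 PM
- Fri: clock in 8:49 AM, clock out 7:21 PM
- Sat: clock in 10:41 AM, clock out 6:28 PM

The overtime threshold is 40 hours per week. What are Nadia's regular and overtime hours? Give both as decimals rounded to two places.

Regular 40.00 hours, overtime 19.25 hours

Mon: 11:26 AM–10:25 PM = 10 h 59 min
Tue: 7:02 AM–3:38 PM = 8 h 36 min
Wed: 6:25 AM–5:45 PM = 11 h 20 min
Thu: 10:38 AM–8:39 PM = 10 h 1 min
Fri: 8:49 AM–7:21 PM = 10 h 32 min
Sat: 10:41 AM–6:28 PM = 7 h 47 min
Total worked: 59 h 15 min = 59.25 h.
Threshold 40 h → overtime 19 h 15 min, regular 40 h 0 min.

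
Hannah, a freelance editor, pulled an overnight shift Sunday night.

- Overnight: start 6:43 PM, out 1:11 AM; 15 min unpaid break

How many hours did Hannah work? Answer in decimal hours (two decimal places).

6.22 hours

Overnight: 6:43 PM → midnight = 5 h 17 min; midnight → 1:11 AM = 1 h 11 min; span 6 h 28 min; less 15 min break → 6 h 13 min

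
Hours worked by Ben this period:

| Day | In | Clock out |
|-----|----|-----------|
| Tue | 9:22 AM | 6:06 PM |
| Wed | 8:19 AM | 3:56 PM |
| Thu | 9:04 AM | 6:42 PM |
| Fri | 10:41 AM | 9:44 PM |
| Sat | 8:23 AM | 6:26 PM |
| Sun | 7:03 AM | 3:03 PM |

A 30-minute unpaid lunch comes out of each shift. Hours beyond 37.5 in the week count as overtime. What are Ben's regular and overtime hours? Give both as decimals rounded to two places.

Tue: 9:22 AM–6:06 PM = 8 h 44 min; less 30 min break → 8 h 14 min
Wed: 8:19 AM–3:56 PM = 7 h 37 min; less 30 min break → 7 h 7 min
Thu: 9:04 AM–6:42 PM = 9 h 38 min; less 30 min break → 9 h 8 min
Fri: 10:41 AM–9:44 PM = 11 h 3 min; less 30 min break → 10 h 33 min
Sat: 8:23 AM–6:26 PM = 10 h 3 min; less 30 min break → 9 h 33 min
Sun: 7:03 AM–3:03 PM = 8 h 0 min; less 30 min break → 7 h 30 min
Total worked: 52 h 5 min = 52.08 h.
Threshold 37.5 h → overtime 14 h 35 min, regular 37 h 30 min.

Regular 37.50 hours, overtime 14.58 hours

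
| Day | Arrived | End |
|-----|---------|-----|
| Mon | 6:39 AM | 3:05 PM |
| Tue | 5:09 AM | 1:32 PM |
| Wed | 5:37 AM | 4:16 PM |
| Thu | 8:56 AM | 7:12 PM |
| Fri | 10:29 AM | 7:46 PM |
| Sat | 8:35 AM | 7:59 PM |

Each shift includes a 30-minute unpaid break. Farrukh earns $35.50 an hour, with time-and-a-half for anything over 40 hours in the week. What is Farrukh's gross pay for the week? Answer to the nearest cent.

Mon: 6:39 AM–3:05 PM = 8 h 26 min; less 30 min break → 7 h 56 min
Tue: 5:09 AM–1:32 PM = 8 h 23 min; less 30 min break → 7 h 53 min
Wed: 5:37 AM–4:16 PM = 10 h 39 min; less 30 min break → 10 h 9 min
Thu: 8:56 AM–7:12 PM = 10 h 16 min; less 30 min break → 9 h 46 min
Fri: 10:29 AM–7:46 PM = 9 h 17 min; less 30 min break → 8 h 47 min
Sat: 8:35 AM–7:59 PM = 11 h 24 min; less 30 min break → 10 h 54 min
Total worked: 55 h 25 min = 3325 min.
Regular 40 h 0 min = 2400 min at $35.50/h; overtime 15 h 25 min = 925 min at $53.25/h.
Pay = (2400 × $35.50 + 925 × $53.25) ÷ 60 = $2240.94.

$2240.94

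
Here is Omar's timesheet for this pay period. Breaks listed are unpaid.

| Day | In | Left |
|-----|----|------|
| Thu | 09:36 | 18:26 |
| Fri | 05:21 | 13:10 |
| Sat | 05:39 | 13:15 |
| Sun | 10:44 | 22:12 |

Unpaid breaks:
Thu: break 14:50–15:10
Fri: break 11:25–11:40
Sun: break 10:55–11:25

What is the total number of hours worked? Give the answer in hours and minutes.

34 h 38 min

Thu: 09:36–18:26 = 8 h 50 min; less 20 min break → 8 h 30 min
Fri: 05:21–13:10 = 7 h 49 min; less 15 min break → 7 h 34 min
Sat: 05:39–13:15 = 7 h 36 min
Sun: 10:44–22:12 = 11 h 28 min; less 30 min break → 10 h 58 min
Total: 8 h 30 min + 7 h 34 min + 7 h 36 min + 10 h 58 min = 34 h 38 min.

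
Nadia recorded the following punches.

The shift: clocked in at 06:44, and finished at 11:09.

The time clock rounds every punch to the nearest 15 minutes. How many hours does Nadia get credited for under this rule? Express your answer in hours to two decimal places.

4.50 hours

The shift: in 06:44→06:45, out 11:09→11:15; 4 h 30 min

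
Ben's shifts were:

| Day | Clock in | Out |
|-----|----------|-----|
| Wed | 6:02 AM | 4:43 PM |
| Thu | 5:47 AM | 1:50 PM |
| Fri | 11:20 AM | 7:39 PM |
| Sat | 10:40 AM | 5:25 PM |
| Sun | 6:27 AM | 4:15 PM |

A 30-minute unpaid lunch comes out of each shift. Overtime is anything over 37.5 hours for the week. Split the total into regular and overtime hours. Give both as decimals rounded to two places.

Wed: 6:02 AM–4:43 PM = 10 h 41 min; less 30 min break → 10 h 11 min
Thu: 5:47 AM–1:50 PM = 8 h 3 min; less 30 min break → 7 h 33 min
Fri: 11:20 AM–7:39 PM = 8 h 19 min; less 30 min break → 7 h 49 min
Sat: 10:40 AM–5:25 PM = 6 h 45 min; less 30 min break → 6 h 15 min
Sun: 6:27 AM–4:15 PM = 9 h 48 min; less 30 min break → 9 h 18 min
Total worked: 41 h 6 min = 41.10 h.
Threshold 37.5 h → overtime 3 h 36 min, regular 37 h 30 min.

Regular 37.50 hours, overtime 3.60 hours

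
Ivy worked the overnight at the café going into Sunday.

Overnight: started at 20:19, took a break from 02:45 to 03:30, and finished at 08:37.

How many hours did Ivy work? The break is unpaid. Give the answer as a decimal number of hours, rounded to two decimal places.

Overnight: 20:19 → midnight = 3 h 41 min; midnight → 08:37 = 8 h 37 min; span 12 h 18 min; less 45 min break → 11 h 33 min

11.55 hours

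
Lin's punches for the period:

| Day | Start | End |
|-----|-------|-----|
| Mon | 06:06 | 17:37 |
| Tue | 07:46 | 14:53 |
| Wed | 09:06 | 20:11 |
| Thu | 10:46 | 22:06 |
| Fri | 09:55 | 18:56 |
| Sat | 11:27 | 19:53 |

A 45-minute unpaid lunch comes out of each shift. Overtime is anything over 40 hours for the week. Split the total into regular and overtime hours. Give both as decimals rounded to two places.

Mon: 06:06–17:37 = 11 h 31 min; less 45 min break → 10 h 46 min
Tue: 07:46–14:53 = 7 h 7 min; less 45 min break → 6 h 22 min
Wed: 09:06–20:11 = 11 h 5 min; less 45 min break → 10 h 20 min
Thu: 10:46–22:06 = 11 h 20 min; less 45 min break → 10 h 35 min
Fri: 09:55–18:56 = 9 h 1 min; less 45 min break → 8 h 16 min
Sat: 11:27–19:53 = 8 h 26 min; less 45 min break → 7 h 41 min
Total worked: 54 h 0 min = 54.00 h.
Threshold 40 h → overtime 14 h 0 min, regular 40 h 0 min.

Regular 40.00 hours, overtime 14.00 hours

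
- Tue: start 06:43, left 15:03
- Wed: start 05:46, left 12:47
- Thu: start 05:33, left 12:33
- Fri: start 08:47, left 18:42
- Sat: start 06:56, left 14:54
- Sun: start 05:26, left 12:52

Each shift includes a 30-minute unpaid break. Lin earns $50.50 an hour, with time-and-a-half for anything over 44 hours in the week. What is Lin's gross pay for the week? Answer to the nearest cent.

Tue: 06:43–15:03 = 8 h 20 min; less 30 min break → 7 h 50 min
Wed: 05:46–12:47 = 7 h 1 min; less 30 min break → 6 h 31 min
Thu: 05:33–12:33 = 7 h 0 min; less 30 min break → 6 h 30 min
Fri: 08:47–18:42 = 9 h 55 min; less 30 min break → 9 h 25 min
Sat: 06:56–14:54 = 7 h 58 min; less 30 min break → 7 h 28 min
Sun: 05:26–12:52 = 7 h 26 min; less 30 min break → 6 h 56 min
Total worked: 44 h 40 min = 2680 min.
Regular 44 h 0 min = 2640 min at $50.50/h; overtime 0 h 40 min = 40 min at $75.75/h.
Pay = (2640 × $50.50 + 40 × $75.75) ÷ 60 = $2272.50.

$2272.50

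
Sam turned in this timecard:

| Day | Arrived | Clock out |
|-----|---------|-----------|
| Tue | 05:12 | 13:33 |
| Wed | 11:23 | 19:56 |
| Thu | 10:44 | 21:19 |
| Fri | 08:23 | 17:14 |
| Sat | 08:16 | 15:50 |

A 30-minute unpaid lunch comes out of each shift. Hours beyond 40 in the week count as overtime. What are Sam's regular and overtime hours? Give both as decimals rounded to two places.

Tue: 05:12–13:33 = 8 h 21 min; less 30 min break → 7 h 51 min
Wed: 11:23–19:56 = 8 h 33 min; less 30 min break → 8 h 3 min
Thu: 10:44–21:19 = 10 h 35 min; less 30 min break → 10 h 5 min
Fri: 08:23–17:14 = 8 h 51 min; less 30 min break → 8 h 21 min
Sat: 08:16–15:50 = 7 h 34 min; less 30 min break → 7 h 4 min
Total worked: 41 h 24 min = 41.40 h.
Threshold 40 h → overtime 1 h 24 min, regular 40 h 0 min.

Regular 40.00 hours, overtime 1.40 hours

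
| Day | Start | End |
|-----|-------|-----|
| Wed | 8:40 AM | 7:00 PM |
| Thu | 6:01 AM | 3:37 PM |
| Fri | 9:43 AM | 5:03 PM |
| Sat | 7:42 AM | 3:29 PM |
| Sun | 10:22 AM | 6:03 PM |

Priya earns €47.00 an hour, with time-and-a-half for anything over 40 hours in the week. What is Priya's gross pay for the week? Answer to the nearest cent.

Wed: 8:40 AM–7:00 PM = 10 h 20 min
Thu: 6:01 AM–3:37 PM = 9 h 36 min
Fri: 9:43 AM–5:03 PM = 7 h 20 min
Sat: 7:42 AM–3:29 PM = 7 h 47 min
Sun: 10:22 AM–6:03 PM = 7 h 41 min
Total worked: 42 h 44 min = 2564 min.
Regular 40 h 0 min = 2400 min at €47.00/h; overtime 2 h 44 min = 164 min at €70.50/h.
Pay = (2400 × €47.00 + 164 × €70.50) ÷ 60 = €2072.70.

€2072.70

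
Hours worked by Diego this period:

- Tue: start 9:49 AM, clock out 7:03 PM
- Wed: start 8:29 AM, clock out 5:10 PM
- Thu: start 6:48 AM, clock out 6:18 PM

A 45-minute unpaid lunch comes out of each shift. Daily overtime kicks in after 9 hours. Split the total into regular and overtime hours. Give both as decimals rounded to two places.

Regular 25.42 hours, overtime 1.75 hours

Tue: 9:49 AM–7:03 PM = 9 h 14 min; less 45 min break → 8 h 29 min
Wed: 8:29 AM–5:10 PM = 8 h 41 min; less 45 min break → 7 h 56 min
Thu: 6:48 AM–6:18 PM = 11 h 30 min; less 45 min break → 10 h 45 min
Tue reg 8 h 29 min / OT 0 h 0 min; Wed reg 7 h 56 min / OT 0 h 0 min; Thu reg 9 h 0 min / OT 1 h 45 min.
Totals: regular 25 h 25 min, overtime 1 h 45 min.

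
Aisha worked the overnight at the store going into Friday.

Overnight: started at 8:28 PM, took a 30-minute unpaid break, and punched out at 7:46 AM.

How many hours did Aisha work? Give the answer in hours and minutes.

Overnight: 8:28 PM → midnight = 3 h 32 min; midnight → 7:46 AM = 7 h 46 min; span 11 h 18 min; less 30 min break → 10 h 48 min

10 h 48 min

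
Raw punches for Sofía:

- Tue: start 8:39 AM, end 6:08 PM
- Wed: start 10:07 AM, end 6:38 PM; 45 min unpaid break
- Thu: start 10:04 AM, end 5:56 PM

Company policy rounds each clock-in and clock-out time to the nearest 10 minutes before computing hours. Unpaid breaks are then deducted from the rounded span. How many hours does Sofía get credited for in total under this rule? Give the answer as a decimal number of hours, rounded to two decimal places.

Tue: in 8:39 AM→8:40 AM, out 6:08 PM→6:10 PM; 9 h 30 min
Wed: in 10:07 AM→10:10 AM, out 6:38 PM→6:40 PM; 8 h 30 min − 45 min = 7 h 45 min
Thu: in 10:04 AM→10:00 AM, out 5:56 PM→6:00 PM; 8 h 0 min
Total credited: 25 h 15 min.

25.25 hours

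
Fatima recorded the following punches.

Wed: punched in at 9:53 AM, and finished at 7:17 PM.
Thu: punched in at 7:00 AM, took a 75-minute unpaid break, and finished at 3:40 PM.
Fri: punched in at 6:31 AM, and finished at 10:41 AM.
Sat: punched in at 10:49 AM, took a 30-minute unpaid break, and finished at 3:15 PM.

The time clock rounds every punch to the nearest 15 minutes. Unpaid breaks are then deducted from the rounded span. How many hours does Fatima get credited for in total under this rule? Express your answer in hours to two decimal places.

Wed: in 9:53 AM→10:00 AM, out 7:17 PM→7:15 PM; 9 h 15 min
Thu: in 7:00 AM→7:00 AM, out 3:40 PM→3:45 PM; 8 h 45 min − 75 min = 7 h 30 min
Fri: in 6:31 AM→6:30 AM, out 10:41 AM→10:45 AM; 4 h 15 min
Sat: in 10:49 AM→10:45 AM, out 3:15 PM→3:15 PM; 4 h 30 min − 30 min = 4 h 0 min
Total credited: 25 h 0 min.

25.00 hours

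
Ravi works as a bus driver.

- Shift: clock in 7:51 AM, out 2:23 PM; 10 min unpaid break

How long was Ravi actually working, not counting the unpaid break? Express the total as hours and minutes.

Shift: 7:51 AM–2:23 PM = 6 h 32 min; less 10 min break → 6 h 22 min

6 h 22 min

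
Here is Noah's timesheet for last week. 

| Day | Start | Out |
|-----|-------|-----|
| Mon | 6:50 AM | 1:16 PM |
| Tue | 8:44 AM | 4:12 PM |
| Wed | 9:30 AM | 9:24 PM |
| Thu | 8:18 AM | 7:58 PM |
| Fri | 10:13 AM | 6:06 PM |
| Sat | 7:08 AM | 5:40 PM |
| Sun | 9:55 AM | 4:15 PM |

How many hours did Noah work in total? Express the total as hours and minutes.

Mon: 6:50 AM–1:16 PM = 6 h 26 min
Tue: 8:44 AM–4:12 PM = 7 h 28 min
Wed: 9:30 AM–9:24 PM = 11 h 54 min
Thu: 8:18 AM–7:58 PM = 11 h 40 min
Fri: 10:13 AM–6:06 PM = 7 h 53 min
Sat: 7:08 AM–5:40 PM = 10 h 32 min
Sun: 9:55 AM–4:15 PM = 6 h 20 min
Total: 6 h 26 min + 7 h 28 min + 11 h 54 min + 11 h 40 min + 7 h 53 min + 10 h 32 min + 6 h 20 min = 62 h 13 min.

62 h 13 min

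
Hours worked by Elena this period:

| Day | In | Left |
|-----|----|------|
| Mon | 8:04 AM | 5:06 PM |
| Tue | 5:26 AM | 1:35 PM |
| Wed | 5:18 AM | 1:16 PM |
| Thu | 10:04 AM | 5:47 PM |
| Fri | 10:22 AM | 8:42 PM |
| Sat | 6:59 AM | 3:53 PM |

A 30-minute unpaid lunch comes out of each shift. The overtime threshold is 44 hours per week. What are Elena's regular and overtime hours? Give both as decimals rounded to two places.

Regular 44.00 hours, overtime 5.10 hours

Mon: 8:04 AM–5:06 PM = 9 h 2 min; less 30 min break → 8 h 32 min
Tue: 5:26 AM–1:35 PM = 8 h 9 min; less 30 min break → 7 h 39 min
Wed: 5:18 AM–1:16 PM = 7 h 58 min; less 30 min break → 7 h 28 min
Thu: 10:04 AM–5:47 PM = 7 h 43 min; less 30 min break → 7 h 13 min
Fri: 10:22 AM–8:42 PM = 10 h 20 min; less 30 min break → 9 h 50 min
Sat: 6:59 AM–3:53 PM = 8 h 54 min; less 30 min break → 8 h 24 min
Total worked: 49 h 6 min = 49.10 h.
Threshold 44 h → overtime 5 h 6 min, regular 44 h 0 min.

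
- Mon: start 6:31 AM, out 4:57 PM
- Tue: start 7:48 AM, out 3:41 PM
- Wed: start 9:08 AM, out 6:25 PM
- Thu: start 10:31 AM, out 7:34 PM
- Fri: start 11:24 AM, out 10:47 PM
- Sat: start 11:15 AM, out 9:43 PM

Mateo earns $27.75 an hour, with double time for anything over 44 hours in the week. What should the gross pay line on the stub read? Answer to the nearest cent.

$2025.75

Mon: 6:31 AM–4:57 PM = 10 h 26 min
Tue: 7:48 AM–3:41 PM = 7 h 53 min
Wed: 9:08 AM–6:25 PM = 9 h 17 min
Thu: 10:31 AM–7:34 PM = 9 h 3 min
Fri: 11:24 AM–10:47 PM = 11 h 23 min
Sat: 11:15 AM–9:43 PM = 10 h 28 min
Total worked: 58 h 30 min = 3510 min.
Regular 44 h 0 min = 2640 min at $27.75/h; overtime 14 h 30 min = 870 min at $55.50/h.
Pay = (2640 × $27.75 + 870 × $55.50) ÷ 60 = $2025.75.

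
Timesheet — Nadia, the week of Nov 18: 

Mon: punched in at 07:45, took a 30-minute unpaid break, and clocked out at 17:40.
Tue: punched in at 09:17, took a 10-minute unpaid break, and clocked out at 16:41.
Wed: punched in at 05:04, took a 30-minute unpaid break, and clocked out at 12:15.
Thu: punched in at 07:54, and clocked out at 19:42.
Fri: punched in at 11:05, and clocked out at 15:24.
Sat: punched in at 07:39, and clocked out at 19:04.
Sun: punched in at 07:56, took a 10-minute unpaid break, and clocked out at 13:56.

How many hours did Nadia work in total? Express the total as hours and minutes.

Mon: 07:45–17:40 = 9 h 55 min; less 30 min break → 9 h 25 min
Tue: 09:17–16:41 = 7 h 24 min; less 10 min break → 7 h 14 min
Wed: 05:04–12:15 = 7 h 11 min; less 30 min break → 6 h 41 min
Thu: 07:54–19:42 = 11 h 48 min
Fri: 11:05–15:24 = 4 h 19 min
Sat: 07:39–19:04 = 11 h 25 min
Sun: 07:56–13:56 = 6 h 0 min; less 10 min break → 5 h 50 min
Total: 9 h 25 min + 7 h 14 min + 6 h 41 min + 11 h 48 min + 4 h 19 min + 11 h 25 min + 5 h 50 min = 56 h 42 min.

56 h 42 min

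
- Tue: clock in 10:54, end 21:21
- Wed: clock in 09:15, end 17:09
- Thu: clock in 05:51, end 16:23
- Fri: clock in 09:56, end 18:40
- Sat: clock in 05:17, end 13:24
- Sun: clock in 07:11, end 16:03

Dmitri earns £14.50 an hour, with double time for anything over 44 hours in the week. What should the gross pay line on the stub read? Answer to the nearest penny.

Tue: 10:54–21:21 = 10 h 27 min
Wed: 09:15–17:09 = 7 h 54 min
Thu: 05:51–16:23 = 10 h 32 min
Fri: 09:56–18:40 = 8 h 44 min
Sat: 05:17–13:24 = 8 h 7 min
Sun: 07:11–16:03 = 8 h 52 min
Total worked: 54 h 36 min = 3276 min.
Regular 44 h 0 min = 2640 min at £14.50/h; overtime 10 h 36 min = 636 min at £29.00/h.
Pay = (2640 × £14.50 + 636 × £29.00) ÷ 60 = £945.40.

£945.40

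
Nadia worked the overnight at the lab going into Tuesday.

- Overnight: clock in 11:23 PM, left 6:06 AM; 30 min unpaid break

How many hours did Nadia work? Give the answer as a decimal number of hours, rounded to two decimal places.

6.22 hours

Overnight: 11:23 PM → midnight = 0 h 37 min; midnight → 6:06 AM = 6 h 6 min; span 6 h 43 min; less 30 min break → 6 h 13 min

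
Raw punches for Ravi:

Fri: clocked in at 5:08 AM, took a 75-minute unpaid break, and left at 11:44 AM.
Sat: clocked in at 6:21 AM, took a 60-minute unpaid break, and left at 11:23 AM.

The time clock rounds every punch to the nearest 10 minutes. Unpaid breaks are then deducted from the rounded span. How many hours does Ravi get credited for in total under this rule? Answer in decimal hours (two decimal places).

9.25 hours

Fri: in 5:08 AM→5:10 AM, out 11:44 AM→11:40 AM; 6 h 30 min − 75 min = 5 h 15 min
Sat: in 6:21 AM→6:20 AM, out 11:23 AM→11:20 AM; 5 h 0 min − 60 min = 4 h 0 min
Total credited: 9 h 15 min.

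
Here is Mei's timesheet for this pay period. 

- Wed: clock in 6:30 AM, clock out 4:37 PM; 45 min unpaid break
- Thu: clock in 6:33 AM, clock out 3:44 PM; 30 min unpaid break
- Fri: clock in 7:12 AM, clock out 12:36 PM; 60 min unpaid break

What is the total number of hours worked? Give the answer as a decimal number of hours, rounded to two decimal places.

Wed: 6:30 AM–4:37 PM = 10 h 7 min; less 45 min break → 9 h 22 min
Thu: 6:33 AM–3:44 PM = 9 h 11 min; less 30 min break → 8 h 41 min
Fri: 7:12 AM–12:36 PM = 5 h 24 min; less 60 min break → 4 h 24 min
Total: 9 h 22 min + 8 h 41 min + 4 h 24 min = 22 h 27 min.

22.45 hours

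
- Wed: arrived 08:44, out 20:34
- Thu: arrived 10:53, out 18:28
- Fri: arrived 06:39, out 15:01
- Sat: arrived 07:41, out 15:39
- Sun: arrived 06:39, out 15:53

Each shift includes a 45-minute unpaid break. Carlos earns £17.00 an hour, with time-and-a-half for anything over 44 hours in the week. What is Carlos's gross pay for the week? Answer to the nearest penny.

£700.97

Wed: 08:44–20:34 = 11 h 50 min; less 45 min break → 11 h 5 min
Thu: 10:53–18:28 = 7 h 35 min; less 45 min break → 6 h 50 min
Fri: 06:39–15:01 = 8 h 22 min; less 45 min break → 7 h 37 min
Sat: 07:41–15:39 = 7 h 58 min; less 45 min break → 7 h 13 min
Sun: 06:39–15:53 = 9 h 14 min; less 45 min break → 8 h 29 min
Total worked: 41 h 14 min = 2474 min.
Regular 41 h 14 min = 2474 min at £17.00/h; overtime 0 h 0 min = 0 min at £25.50/h.
Pay = (2474 × £17.00 + 0 × £25.50) ÷ 60 = £700.97.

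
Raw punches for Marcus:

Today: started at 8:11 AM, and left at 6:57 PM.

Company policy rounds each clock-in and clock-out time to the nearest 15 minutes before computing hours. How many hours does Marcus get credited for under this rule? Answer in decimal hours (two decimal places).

10.75 hours

Today: in 8:11 AM→8:15 AM, out 6:57 PM→7:00 PM; 10 h 45 min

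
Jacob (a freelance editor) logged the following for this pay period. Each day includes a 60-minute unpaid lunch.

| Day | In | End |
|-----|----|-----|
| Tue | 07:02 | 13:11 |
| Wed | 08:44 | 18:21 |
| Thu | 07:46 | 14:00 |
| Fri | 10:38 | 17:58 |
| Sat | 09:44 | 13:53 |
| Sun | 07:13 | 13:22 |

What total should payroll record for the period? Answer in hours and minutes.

Tue: 07:02–13:11 = 6 h 9 min; less 60 min break → 5 h 9 min
Wed: 08:44–18:21 = 9 h 37 min; less 60 min break → 8 h 37 min
Thu: 07:46–14:00 = 6 h 14 min; less 60 min break → 5 h 14 min
Fri: 10:38–17:58 = 7 h 20 min; less 60 min break → 6 h 20 min
Sat: 09:44–13:53 = 4 h 9 min; less 60 min break → 3 h 9 min
Sun: 07:13–13:22 = 6 h 9 min; less 60 min break → 5 h 9 min
Total: 5 h 9 min + 8 h 37 min + 5 h 14 min + 6 h 20 min + 3 h 9 min + 5 h 9 min = 33 h 38 min.

33 h 38 min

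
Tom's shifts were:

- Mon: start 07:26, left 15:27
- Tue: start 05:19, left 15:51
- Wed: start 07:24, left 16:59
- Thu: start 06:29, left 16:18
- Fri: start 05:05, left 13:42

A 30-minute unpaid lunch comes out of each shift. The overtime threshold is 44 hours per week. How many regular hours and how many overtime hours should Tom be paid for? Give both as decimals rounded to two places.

Regular 44.00 hours, overtime 0.07 hours

Mon: 07:26–15:27 = 8 h 1 min; less 30 min break → 7 h 31 min
Tue: 05:19–15:51 = 10 h 32 min; less 30 min break → 10 h 2 min
Wed: 07:24–16:59 = 9 h 35 min; less 30 min break → 9 h 5 min
Thu: 06:29–16:18 = 9 h 49 min; less 30 min break → 9 h 19 min
Fri: 05:05–13:42 = 8 h 37 min; less 30 min break → 8 h 7 min
Total worked: 44 h 4 min = 44.07 h.
Threshold 44 h → overtime 0 h 4 min, regular 44 h 0 min.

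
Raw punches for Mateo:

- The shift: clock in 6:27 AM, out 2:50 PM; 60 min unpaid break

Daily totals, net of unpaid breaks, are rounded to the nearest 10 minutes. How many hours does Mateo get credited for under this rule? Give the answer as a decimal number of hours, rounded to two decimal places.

The shift: 6:27 AM–2:50 PM = 8 h 23 min − 60 min = 7 h 23 min → rounds to 7 h 20 min

7.33 hours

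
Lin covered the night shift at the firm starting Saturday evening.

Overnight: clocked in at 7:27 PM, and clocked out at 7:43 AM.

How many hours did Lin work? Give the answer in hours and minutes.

12 h 16 min

Overnight: 7:27 PM → midnight = 4 h 33 min; midnight → 7:43 AM = 7 h 43 min; span 12 h 16 min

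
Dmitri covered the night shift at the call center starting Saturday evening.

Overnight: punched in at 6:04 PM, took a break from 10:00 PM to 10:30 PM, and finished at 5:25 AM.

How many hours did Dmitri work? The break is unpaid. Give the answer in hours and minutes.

10 h 51 min

Overnight: 6:04 PM → midnight = 5 h 56 min; midnight → 5:25 AM = 5 h 25 min; span 11 h 21 min; less 30 min break → 10 h 51 min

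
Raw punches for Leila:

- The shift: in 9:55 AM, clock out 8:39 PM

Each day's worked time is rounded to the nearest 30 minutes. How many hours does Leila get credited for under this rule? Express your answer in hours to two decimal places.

10.50 hours

The shift: 9:55 AM–8:39 PM = 10 h 44 min → rounds to 10 h 30 min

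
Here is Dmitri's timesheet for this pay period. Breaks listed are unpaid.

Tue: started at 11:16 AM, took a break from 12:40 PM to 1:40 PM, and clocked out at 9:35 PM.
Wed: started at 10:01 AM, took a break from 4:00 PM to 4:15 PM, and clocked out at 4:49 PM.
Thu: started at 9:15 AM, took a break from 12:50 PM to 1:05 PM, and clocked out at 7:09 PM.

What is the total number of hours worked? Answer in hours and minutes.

Tue: 11:16 AM–9:35 PM = 10 h 19 min; less 60 min break → 9 h 19 min
Wed: 10:01 AM–4:49 PM = 6 h 48 min; less 15 min break → 6 h 33 min
Thu: 9:15 AM–7:09 PM = 9 h 54 min; less 15 min break → 9 h 39 min
Total: 9 h 19 min + 6 h 33 min + 9 h 39 min = 25 h 31 min.

25 h 31 min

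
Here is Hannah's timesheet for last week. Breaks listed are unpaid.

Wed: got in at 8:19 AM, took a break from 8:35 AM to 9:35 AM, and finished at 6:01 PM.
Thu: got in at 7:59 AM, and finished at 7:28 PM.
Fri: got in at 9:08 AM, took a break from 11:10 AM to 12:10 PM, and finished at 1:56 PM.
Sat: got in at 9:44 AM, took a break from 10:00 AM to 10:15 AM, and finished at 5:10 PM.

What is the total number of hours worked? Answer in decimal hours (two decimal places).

Wed: 8:19 AM–6:01 PM = 9 h 42 min; less 60 min break → 8 h 42 min
Thu: 7:59 AM–7:28 PM = 11 h 29 min
Fri: 9:08 AM–1:56 PM = 4 h 48 min; less 60 min break → 3 h 48 min
Sat: 9:44 AM–5:10 PM = 7 h 26 min; less 15 min break → 7 h 11 min
Total: 8 h 42 min + 11 h 29 min + 3 h 48 min + 7 h 11 min = 31 h 10 min.

31.17 hours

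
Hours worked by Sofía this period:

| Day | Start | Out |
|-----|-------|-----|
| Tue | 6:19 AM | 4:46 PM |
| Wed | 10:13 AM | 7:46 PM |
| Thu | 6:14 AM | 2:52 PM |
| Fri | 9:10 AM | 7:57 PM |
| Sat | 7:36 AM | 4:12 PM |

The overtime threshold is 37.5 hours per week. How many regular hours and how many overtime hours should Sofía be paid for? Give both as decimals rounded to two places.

Regular 37.50 hours, overtime 10.52 hours

Tue: 6:19 AM–4:46 PM = 10 h 27 min
Wed: 10:13 AM–7:46 PM = 9 h 33 min
Thu: 6:14 AM–2:52 PM = 8 h 38 min
Fri: 9:10 AM–7:57 PM = 10 h 47 min
Sat: 7:36 AM–4:12 PM = 8 h 36 min
Total worked: 48 h 1 min = 48.02 h.
Threshold 37.5 h → overtime 10 h 31 min, regular 37 h 30 min.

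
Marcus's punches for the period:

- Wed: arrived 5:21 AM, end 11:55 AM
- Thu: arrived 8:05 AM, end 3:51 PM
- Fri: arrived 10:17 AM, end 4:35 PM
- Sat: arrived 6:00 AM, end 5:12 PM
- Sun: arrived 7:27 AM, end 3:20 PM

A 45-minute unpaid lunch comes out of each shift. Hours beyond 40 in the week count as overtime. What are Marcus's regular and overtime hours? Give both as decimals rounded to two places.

Regular 35.97 hours, overtime 0.00 hours

Wed: 5:21 AM–11:55 AM = 6 h 34 min; less 45 min break → 5 h 49 min
Thu: 8:05 AM–3:51 PM = 7 h 46 min; less 45 min break → 7 h 1 min
Fri: 10:17 AM–4:35 PM = 6 h 18 min; less 45 min break → 5 h 33 min
Sat: 6:00 AM–5:12 PM = 11 h 12 min; less 45 min break → 10 h 27 min
Sun: 7:27 AM–3:20 PM = 7 h 53 min; less 45 min break → 7 h 8 min
Total worked: 35 h 58 min = 35.97 h.
Threshold 40 h → overtime 0 h 0 min, regular 35 h 58 min.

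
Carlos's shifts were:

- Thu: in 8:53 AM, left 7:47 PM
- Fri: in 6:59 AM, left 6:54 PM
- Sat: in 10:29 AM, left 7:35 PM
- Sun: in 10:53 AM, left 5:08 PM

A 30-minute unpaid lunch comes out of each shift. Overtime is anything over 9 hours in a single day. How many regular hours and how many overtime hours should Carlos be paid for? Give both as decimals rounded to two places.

Thu: 8:53 AM–7:47 PM = 10 h 54 min; less 30 min break → 10 h 24 min
Fri: 6:59 AM–6:54 PM = 11 h 55 min; less 30 min break → 11 h 25 min
Sat: 10:29 AM–7:35 PM = 9 h 6 min; less 30 min break → 8 h 36 min
Sun: 10:53 AM–5:08 PM = 6 h 15 min; less 30 min break → 5 h 45 min
Thu reg 9 h 0 min / OT 1 h 24 min; Fri reg 9 h 0 min / OT 2 h 25 min; Sat reg 8 h 36 min / OT 0 h 0 min; Sun reg 5 h 45 min / OT 0 h 0 min.
Totals: regular 32 h 21 min, overtime 3 h 49 min.

Regular 32.35 hours, overtime 3.82 hours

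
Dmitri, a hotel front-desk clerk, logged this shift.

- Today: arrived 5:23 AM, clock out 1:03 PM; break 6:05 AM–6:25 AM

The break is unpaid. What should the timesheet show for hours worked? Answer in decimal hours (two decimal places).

7.33 hours

Today: 5:23 AM–1:03 PM = 7 h 40 min; less 20 min break → 7 h 20 min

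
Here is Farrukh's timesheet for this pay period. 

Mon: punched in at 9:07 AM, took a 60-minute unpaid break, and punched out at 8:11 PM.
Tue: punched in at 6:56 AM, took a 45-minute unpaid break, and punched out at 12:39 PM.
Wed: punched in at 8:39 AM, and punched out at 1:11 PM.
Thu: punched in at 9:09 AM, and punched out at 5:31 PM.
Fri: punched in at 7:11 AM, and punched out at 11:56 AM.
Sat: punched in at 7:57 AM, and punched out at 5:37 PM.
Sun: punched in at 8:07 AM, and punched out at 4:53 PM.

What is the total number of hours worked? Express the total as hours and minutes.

51 h 7 min

Mon: 9:07 AM–8:11 PM = 11 h 4 min; less 60 min break → 10 h 4 min
Tue: 6:56 AM–12:39 PM = 5 h 43 min; less 45 min break → 4 h 58 min
Wed: 8:39 AM–1:11 PM = 4 h 32 min
Thu: 9:09 AM–5:31 PM = 8 h 22 min
Fri: 7:11 AM–11:56 AM = 4 h 45 min
Sat: 7:57 AM–5:37 PM = 9 h 40 min
Sun: 8:07 AM–4:53 PM = 8 h 46 min
Total: 10 h 4 min + 4 h 58 min + 4 h 32 min + 8 h 22 min + 4 h 45 min + 9 h 40 min + 8 h 46 min = 51 h 7 min.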